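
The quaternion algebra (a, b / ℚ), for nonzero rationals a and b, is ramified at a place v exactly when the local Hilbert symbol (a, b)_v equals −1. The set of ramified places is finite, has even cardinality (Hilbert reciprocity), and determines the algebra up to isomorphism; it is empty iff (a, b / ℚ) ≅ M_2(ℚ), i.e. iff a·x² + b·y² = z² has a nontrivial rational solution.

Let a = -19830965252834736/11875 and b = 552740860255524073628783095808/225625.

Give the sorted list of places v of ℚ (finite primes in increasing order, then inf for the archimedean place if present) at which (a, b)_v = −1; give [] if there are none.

[2, 7, 11, 31]

Mod squares: a ≡ -17081, b ≡ 30107. Check v ∈ {∞, 2, 3, 5, 7, 11, 13, 17, 19, 23, 29, 31}.
v=23: a=23^2·(≡1), b=23^5·(≡14) mod 23; (1|23)=+1, (14|23)=-1; (−1)^{2·5·11}·(+1)^5·(-1)^2 = +1.
v=11: a=11^2·(≡8), b=11^1·(≡4) mod 11; (8|11)=-1, (4|11)=+1; (−1)^{2·1·5}·(-1)^1·(+1)^2 = -1.
v=17: a=17^2·(≡1), b=17^3·(≡12) mod 17; (1|17)=+1, (12|17)=-1; (−1)^{2·3·8}·(+1)^3·(-1)^2 = +1.
v=31: a=31^1·(≡5), b=31^2·(≡13) mod 31; (5|31)=+1, (13|31)=-1; (−1)^{1·2·15}·(+1)^2·(-1)^1 = -1.
v=7: a=7^2·(≡6), b=7^5·(≡3) mod 7; (6|7)=-1, (3|7)=-1; (−1)^{2·5·3}·(-1)^5·(-1)^2 = -1.
v=2: v_2(a)=4, v_2(b)=12; units ≡ 7, 3 (mod 8); ε·ε+αω+βω = 1·1+4·1+12·0 ≡ 1  ⇒  (a,b)_2 = -1.
v=29: a=29^1·(≡7), b=29^2·(≡16) mod 29; (7|29)=+1, (16|29)=+1; (−1)^{1·2·14}·(+1)^2·(+1)^1 = +1.
v=3: a=3^2·(≡1), b=3^0·(≡2) mod 3; (1|3)=+1, (2|3)=-1; (−1)^{2·0·1}·(+1)^0·(-1)^2 = +1.
v=5: a=5^-4·(≡1), b=5^-4·(≡3) mod 5; (1|5)=+1, (3|5)=-1; (−1)^{-4·-4·2}·(+1)^-4·(-1)^-4 = +1.
v=19: a=19^-1·(≡13), b=19^-2·(≡7) mod 19; (13|19)=-1, (7|19)=+1; (−1)^{-1·-2·9}·(-1)^-2·(+1)^-1 = +1.
v=∞: -17081 < 0 and 30107 > 0  ⇒  (a,b)_∞ = +1.
v=13: a=13^2·(≡4), b=13^4·(≡4) mod 13; (4|13)=+1, (4|13)=+1; (−1)^{2·4·6}·(+1)^4·(+1)^2 = +1.
|Ram(-17081, 30107)| = 4, even; anisotropic at {2, 7, 11, 31}.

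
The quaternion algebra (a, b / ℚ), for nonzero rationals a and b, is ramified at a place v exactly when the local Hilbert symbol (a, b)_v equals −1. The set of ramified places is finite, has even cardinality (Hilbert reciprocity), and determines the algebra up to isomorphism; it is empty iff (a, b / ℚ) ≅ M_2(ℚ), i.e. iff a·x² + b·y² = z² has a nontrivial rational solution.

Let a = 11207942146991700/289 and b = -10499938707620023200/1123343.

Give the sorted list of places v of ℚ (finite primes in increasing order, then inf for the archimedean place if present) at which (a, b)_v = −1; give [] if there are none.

[2, 11, 23, 43]

(a, b) ≡ (12478213, -2023494) mod (ℚ^×)²; places V = {2, 3, 5, 7, 11, 13, 17, 19, 23, 31, 37, 43, ∞}.
(a,b)_37: α=3, u≡19; β=4, v≡34 (mod 37); (19|37)=-1, (34|37)=+1; sign (−1)^0·-1^4·+1^3 = +1.
(a,b)_11: α=1, u≡8; β=1, v≡2 (mod 11); (8|11)=-1, (2|11)=-1; sign (−1)^1·-1^1·-1^1 = -1.
(a,b)_∞: sgn(12478213)=+, sgn(-2023494)=−, so +1.
(a,b)_2: α=2, β=5; u≡5, v≡5 (mod 8); ε(u)ε(v)=0·0, αω(v)=2·1, βω(u)=5·1; sum ≡ 1  ⇒  -1.
(a,b)_5: α=2, u≡2; β=2, v≡4 (mod 5); (2|5)=-1, (4|5)=+1; sign (−1)^0·-1^2·+1^2 = +1.
(a,b)_23: α=1, u≡20; β=-1, v≡10 (mod 23); (20|23)=-1, (10|23)=-1; sign (−1)^1·-1^-1·-1^1 = -1.
(a,b)_7: α=0, u≡6; β=2, v≡6 (mod 7); (6|7)=-1, (6|7)=-1; sign (−1)^0·-1^2·-1^0 = +1.
(a,b)_3: α=8, u≡1; β=3, v≡1 (mod 3); (1|3)=+1, (1|3)=+1; sign (−1)^0·+1^3·+1^8 = +1.
(a,b)_31: α=1, u≡28; β=1, v≡15 (mod 31); (28|31)=+1, (15|31)=-1; sign (−1)^1·+1^1·-1^1 = +1.
(a,b)_17: α=-2, u≡9; β=-2, v≡4 (mod 17); (9|17)=+1, (4|17)=+1; sign (−1)^0·+1^-2·+1^-2 = +1.
(a,b)_19: α=0, u≡17; β=2, v≡1 (mod 19); (17|19)=+1, (1|19)=+1; sign (−1)^0·+1^2·+1^0 = +1.
(a,b)_13: α=0, u≡2; β=-2, v≡5 (mod 13); (2|13)=-1, (5|13)=-1; sign (−1)^0·-1^-2·-1^0 = +1.
(a,b)_43: α=1, u≡30; β=1, v≡3 (mod 43); (30|43)=-1, (3|43)=-1; sign (−1)^1·-1^1·-1^1 = -1.
Ram(12478213, -2023494) = {2, 11, 23, 43}; no ℚ_2-point on the conic.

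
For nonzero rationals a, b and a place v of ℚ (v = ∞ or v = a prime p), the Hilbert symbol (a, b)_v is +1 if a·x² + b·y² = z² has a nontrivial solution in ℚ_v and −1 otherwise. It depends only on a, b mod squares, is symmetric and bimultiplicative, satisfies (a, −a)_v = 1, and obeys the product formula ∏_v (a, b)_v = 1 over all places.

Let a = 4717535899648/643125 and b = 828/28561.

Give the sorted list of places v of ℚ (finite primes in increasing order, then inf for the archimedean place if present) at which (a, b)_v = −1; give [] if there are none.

[2, 3]

Mod squares: a ≡ 87087, b ≡ 23. Check v ∈ {∞, 2, 3, 5, 7, 11, 13, 17, 23, 29, 31}.
v=13: a=13^1·(≡9), b=13^-4·(≡9) mod 13; (9|13)=+1, (9|13)=+1; (−1)^{1·-4·6}·(+1)^-4·(+1)^1 = +1.
v=29: a=29^1·(≡22), b=29^0·(≡25) mod 29; (22|29)=+1, (25|29)=+1; (−1)^{1·0·14}·(+1)^0·(+1)^1 = +1.
v=3: a=3^-1·(≡1), b=3^2·(≡2) mod 3; (1|3)=+1, (2|3)=-1; (−1)^{-1·2·1}·(+1)^2·(-1)^-1 = -1.
v=31: a=31^2·(≡1), b=31^0·(≡27) mod 31; (1|31)=+1, (27|31)=-1; (−1)^{2·0·15}·(+1)^0·(-1)^2 = +1.
v=23: a=23^0·(≡13), b=23^1·(≡2) mod 23; (13|23)=+1, (2|23)=+1; (−1)^{0·1·11}·(+1)^1·(+1)^0 = +1.
v=∞: 87087 > 0 and 23 > 0  ⇒  (a,b)_∞ = +1.
v=2: v_2(a)=12, v_2(b)=2; units ≡ 7, 7 (mod 8); ε·ε+αω+βω = 1·1+12·0+2·0 ≡ 1  ⇒  (a,b)_2 = -1.
v=11: a=11^1·(≡10), b=11^0·(≡5) mod 11; (10|11)=-1, (5|11)=+1; (−1)^{1·0·5}·(-1)^0·(+1)^1 = +1.
v=5: a=5^-4·(≡2), b=5^0·(≡3) mod 5; (2|5)=-1, (3|5)=-1; (−1)^{-4·0·2}·(-1)^0·(-1)^-4 = +1.
v=17: a=17^2·(≡4), b=17^0·(≡12) mod 17; (4|17)=+1, (12|17)=-1; (−1)^{2·0·8}·(+1)^0·(-1)^2 = +1.
v=7: a=7^-3·(≡2), b=7^0·(≡2) mod 7; (2|7)=+1, (2|7)=+1; (−1)^{-3·0·3}·(+1)^0·(+1)^-3 = +1.
Ram(87087, 23) = {2, 3}; no ℚ_2-point on the conic.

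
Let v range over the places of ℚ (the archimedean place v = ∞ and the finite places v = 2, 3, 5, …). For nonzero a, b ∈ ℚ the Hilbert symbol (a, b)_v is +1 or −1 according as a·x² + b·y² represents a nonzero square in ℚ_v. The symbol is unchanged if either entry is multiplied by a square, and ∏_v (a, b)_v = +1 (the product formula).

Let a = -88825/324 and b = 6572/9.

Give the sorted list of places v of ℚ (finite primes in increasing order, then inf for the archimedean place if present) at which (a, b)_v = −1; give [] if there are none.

Mod squares: a ≡ -3553, b ≡ 1643. Check v ∈ {∞, 2, 3, 5, 11, 17, 19, 31, 53}.
v=3: a=3^-4·(≡2), b=3^-2·(≡2) mod 3; (2|3)=-1, (2|3)=-1; (−1)^{-4·-2·1}·(-1)^-2·(-1)^-4 = +1.
v=2: v_2(a)=-2, v_2(b)=2; units ≡ 7, 3 (mod 8); ε·ε+αω+βω = 1·1+-2·1+2·0 ≡ 1  ⇒  (a,b)_2 = -1.
v=53: a=53^0·(≡27), b=53^1·(≡2) mod 53; (27|53)=-1, (2|53)=-1; (−1)^{0·1·26}·(-1)^1·(-1)^0 = -1.
v=31: a=31^0·(≡17), b=31^1·(≡27) mod 31; (17|31)=-1, (27|31)=-1; (−1)^{0·1·15}·(-1)^1·(-1)^0 = -1.
v=11: a=11^1·(≡2), b=11^0·(≡3) mod 11; (2|11)=-1, (3|11)=+1; (−1)^{1·0·5}·(-1)^0·(+1)^1 = +1.
v=5: a=5^2·(≡3), b=5^0·(≡3) mod 5; (3|5)=-1, (3|5)=-1; (−1)^{2·0·2}·(-1)^0·(-1)^2 = +1.
v=19: a=19^1·(≡18), b=19^0·(≡4) mod 19; (18|19)=-1, (4|19)=+1; (−1)^{1·0·9}·(-1)^0·(+1)^1 = +1.
v=17: a=17^1·(≡11), b=17^0·(≡3) mod 17; (11|17)=-1, (3|17)=-1; (−1)^{1·0·8}·(-1)^0·(-1)^1 = -1.
v=∞: -3553 < 0 and 1643 > 0  ⇒  (a,b)_∞ = +1.
Ram(-3553, 1643) = {2, 17, 31, 53}; no ℚ_2-point on the conic.

[2, 17, 31, 53]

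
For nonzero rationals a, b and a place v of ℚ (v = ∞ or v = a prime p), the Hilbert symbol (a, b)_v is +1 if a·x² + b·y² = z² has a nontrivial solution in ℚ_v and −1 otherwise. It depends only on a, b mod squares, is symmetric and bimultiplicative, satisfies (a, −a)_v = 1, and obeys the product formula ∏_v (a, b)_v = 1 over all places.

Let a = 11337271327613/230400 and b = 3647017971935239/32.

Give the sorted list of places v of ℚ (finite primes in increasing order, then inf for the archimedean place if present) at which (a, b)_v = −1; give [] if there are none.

[2, 17, 19, 37]

Mod squares: a ≡ 10013, b ≡ 979982. Check v ∈ {∞, 2, 3, 5, 7, 11, 17, 19, 23, 31, 37, 41}.
v=2: v_2(a)=-10, v_2(b)=-5; units ≡ 5, 7 (mod 8); ε·ε+αω+βω = 0·1+-10·0+-5·1 ≡ 1  ⇒  (a,b)_2 = -1.
v=11: a=11^2·(≡5), b=11^4·(≡5) mod 11; (5|11)=+1, (5|11)=+1; (−1)^{2·4·5}·(+1)^4·(+1)^2 = +1.
v=∞: 10013 > 0 and 979982 > 0  ⇒  (a,b)_∞ = +1.
v=41: a=41^0·(≡9), b=41^1·(≡25) mod 41; (9|41)=+1, (25|41)=+1; (−1)^{0·1·20}·(+1)^1·(+1)^0 = +1.
v=19: a=19^3·(≡12), b=19^1·(≡2) mod 19; (12|19)=-1, (2|19)=-1; (−1)^{3·1·9}·(-1)^1·(-1)^3 = -1.
v=7: a=7^2·(≡6), b=7^0·(≡5) mod 7; (6|7)=-1, (5|7)=-1; (−1)^{2·0·3}·(-1)^0·(-1)^2 = +1.
v=3: a=3^-2·(≡2), b=3^0·(≡2) mod 3; (2|3)=-1, (2|3)=-1; (−1)^{-2·0·1}·(-1)^0·(-1)^-2 = +1.
v=31: a=31^1·(≡24), b=31^2·(≡28) mod 31; (24|31)=-1, (28|31)=+1; (−1)^{1·2·15}·(-1)^2·(+1)^1 = +1.
v=5: a=5^-2·(≡3), b=5^0·(≡2) mod 5; (3|5)=-1, (2|5)=-1; (−1)^{-2·0·2}·(-1)^0·(-1)^-2 = +1.
v=17: a=17^1·(≡12), b=17^1·(≡1) mod 17; (12|17)=-1, (1|17)=+1; (−1)^{1·1·8}·(-1)^1·(+1)^1 = -1.
v=23: a=23^2·(≡3), b=23^2·(≡20) mod 23; (3|23)=+1, (20|23)=-1; (−1)^{2·2·11}·(+1)^2·(-1)^2 = +1.
v=37: a=37^0·(≡5), b=37^1·(≡6) mod 37; (5|37)=-1, (6|37)=-1; (−1)^{0·1·18}·(-1)^1·(-1)^0 = -1.
|Ram(10013, 979982)| = 4, even; anisotropic at {2, 17, 19, 37}.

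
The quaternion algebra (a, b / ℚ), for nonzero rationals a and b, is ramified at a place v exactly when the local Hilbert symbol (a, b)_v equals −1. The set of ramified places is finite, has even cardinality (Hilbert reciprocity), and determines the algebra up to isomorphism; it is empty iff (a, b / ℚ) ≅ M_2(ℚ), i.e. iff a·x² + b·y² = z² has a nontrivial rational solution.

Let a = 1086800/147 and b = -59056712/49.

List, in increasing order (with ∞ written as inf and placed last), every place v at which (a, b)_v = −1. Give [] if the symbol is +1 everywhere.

(a, b) ≡ (8151, -2) mod (ℚ^×)²; places V = {2, 3, 5, 7, 11, 13, 19, ∞}.
(a,b)_19: α=1, u≡17; β=2, v≡5 (mod 19); (17|19)=+1, (5|19)=+1; sign (−1)^0·+1^2·+1^1 = +1.
(a,b)_2: α=4, β=3; u≡7, v≡7 (mod 8); ε(u)ε(v)=1·1, αω(v)=4·0, βω(u)=3·0; sum ≡ 1  ⇒  -1.
(a,b)_11: α=1, u≡5; β=2, v≡4 (mod 11); (5|11)=+1, (4|11)=+1; sign (−1)^0·+1^2·+1^1 = +1.
(a,b)_5: α=2, u≡1; β=0, v≡2 (mod 5); (1|5)=+1, (2|5)=-1; sign (−1)^0·+1^0·-1^2 = +1.
(a,b)_13: α=1, u≡9; β=2, v≡7 (mod 13); (9|13)=+1, (7|13)=-1; sign (−1)^0·+1^2·-1^1 = -1.
(a,b)_7: α=-2, u≡5; β=-2, v≡6 (mod 7); (5|7)=-1, (6|7)=-1; sign (−1)^0·-1^-2·-1^-2 = +1.
(a,b)_3: α=-1, u≡2; β=0, v≡1 (mod 3); (2|3)=-1, (1|3)=+1; sign (−1)^0·-1^0·+1^-1 = +1.
(a,b)_∞: sgn(8151)=+, sgn(-2)=−, so +1.
Ram(8151, -2) = {2, 13}; no ℚ_2-point on the conic.

[2, 13]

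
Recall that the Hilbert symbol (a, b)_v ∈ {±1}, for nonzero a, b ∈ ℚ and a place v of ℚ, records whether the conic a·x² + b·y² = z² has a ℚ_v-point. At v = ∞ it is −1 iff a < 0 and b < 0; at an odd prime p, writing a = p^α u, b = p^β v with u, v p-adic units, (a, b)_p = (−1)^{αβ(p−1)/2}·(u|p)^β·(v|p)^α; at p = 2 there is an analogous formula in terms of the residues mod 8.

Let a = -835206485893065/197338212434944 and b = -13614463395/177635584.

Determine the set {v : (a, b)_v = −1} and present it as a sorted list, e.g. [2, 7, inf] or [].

[3, 5, 29, inf]

(a, b) ≡ (-8265, -2755) mod (ℚ^×)²; places V = {2, 3, 5, 7, 11, 13, 17, 19, 29, 31, ∞}.
(a,b)_29: α=1, u≡9; β=1, v≡17 (mod 29); (9|29)=+1, (17|29)=-1; sign (−1)^0·+1^1·-1^1 = -1.
(a,b)_∞: sgn(-8265)=−, sgn(-2755)=−, so -1.
(a,b)_13: α=4, u≡1; β=2, v≡12 (mod 13); (1|13)=+1, (12|13)=+1; sign (−1)^0·+1^2·+1^4 = +1.
(a,b)_5: α=1, u≡3; β=1, v≡4 (mod 5); (3|5)=-1, (4|5)=+1; sign (−1)^0·-1^1·+1^1 = -1.
(a,b)_19: α=3, u≡15; β=3, v≡5 (mod 19); (15|19)=-1, (5|19)=+1; sign (−1)^1·-1^3·+1^3 = +1.
(a,b)_31: α=-2, u≡13; β=0, v≡19 (mod 31); (13|31)=-1, (19|31)=+1; sign (−1)^0·-1^0·+1^-2 = +1.
(a,b)_17: α=-4, u≡12; β=-2, v≡13 (mod 17); (12|17)=-1, (13|17)=+1; sign (−1)^0·-1^-2·+1^-4 = +1.
(a,b)_7: α=-4, u≡4; β=-4, v≡6 (mod 7); (4|7)=+1, (6|7)=-1; sign (−1)^0·+1^-4·-1^-4 = +1.
(a,b)_2: α=-10, β=-8; u≡7, v≡5 (mod 8); ε(u)ε(v)=1·0, αω(v)=-10·1, βω(u)=-8·0; sum ≡ 0  ⇒  +1.
(a,b)_3: α=5, u≡2; β=4, v≡2 (mod 3); (2|3)=-1, (2|3)=-1; sign (−1)^0·-1^4·-1^5 = -1.
(a,b)_11: α=2, u≡8; β=0, v≡10 (mod 11); (8|11)=-1, (10|11)=-1; sign (−1)^0·-1^0·-1^2 = +1.
Ram(-8265, -2755) = {3, 5, 29, ∞}; no ℚ_3-point on the conic.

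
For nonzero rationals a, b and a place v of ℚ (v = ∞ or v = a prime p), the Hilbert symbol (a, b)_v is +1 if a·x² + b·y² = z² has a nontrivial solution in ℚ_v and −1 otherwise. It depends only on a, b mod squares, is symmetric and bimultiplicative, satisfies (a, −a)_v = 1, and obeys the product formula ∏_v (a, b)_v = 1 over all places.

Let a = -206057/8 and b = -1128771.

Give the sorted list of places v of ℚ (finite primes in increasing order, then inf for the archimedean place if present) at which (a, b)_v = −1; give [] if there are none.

[2, 19, 23, inf]

Mod squares: a ≡ -1426, b ≡ -125419. Check v ∈ {∞, 2, 3, 7, 17, 19, 23, 31, 41}.
v=31: a=31^1·(≡10), b=31^0·(≡1) mod 31; (10|31)=+1, (1|31)=+1; (−1)^{1·0·15}·(+1)^0·(+1)^1 = +1.
v=41: a=41^0·(≡37), b=41^1·(≡21) mod 41; (37|41)=+1, (21|41)=+1; (−1)^{0·1·20}·(+1)^1·(+1)^0 = +1.
v=23: a=23^1·(≡10), b=23^1·(≡5) mod 23; (10|23)=-1, (5|23)=-1; (−1)^{1·1·11}·(-1)^1·(-1)^1 = -1.
v=3: a=3^0·(≡2), b=3^2·(≡2) mod 3; (2|3)=-1, (2|3)=-1; (−1)^{0·2·1}·(-1)^2·(-1)^0 = +1.
v=17: a=17^2·(≡15), b=17^0·(≡12) mod 17; (15|17)=+1, (12|17)=-1; (−1)^{2·0·8}·(+1)^0·(-1)^2 = +1.
v=∞: -1426 < 0 and -125419 < 0  ⇒  (a,b)_∞ = -1.
v=2: v_2(a)=-3, v_2(b)=0; units ≡ 7, 5 (mod 8); ε·ε+αω+βω = 1·0+-3·1+0·0 ≡ 1  ⇒  (a,b)_2 = -1.
v=19: a=19^0·(≡14), b=19^1·(≡4) mod 19; (14|19)=-1, (4|19)=+1; (−1)^{0·1·9}·(-1)^1·(+1)^0 = -1.
v=7: a=7^0·(≡2), b=7^1·(≡6) mod 7; (2|7)=+1, (6|7)=-1; (−1)^{0·1·3}·(+1)^1·(-1)^0 = +1.
|Ram(-1426, -125419)| = 4, even; anisotropic at {2, 19, 23, ∞}.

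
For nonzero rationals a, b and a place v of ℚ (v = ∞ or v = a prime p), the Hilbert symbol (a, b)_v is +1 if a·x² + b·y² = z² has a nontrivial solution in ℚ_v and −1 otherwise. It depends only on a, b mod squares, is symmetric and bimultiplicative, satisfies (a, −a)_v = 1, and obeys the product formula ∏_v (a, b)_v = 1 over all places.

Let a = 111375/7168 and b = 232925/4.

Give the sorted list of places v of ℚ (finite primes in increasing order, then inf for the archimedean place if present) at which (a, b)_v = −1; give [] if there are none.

[5, 11]

(a, b) ≡ (385, 77) mod (ℚ^×)²; places V = {2, 3, 5, 7, 11, ∞}.
(a,b)_3: α=4, u≡1; β=0, v≡2 (mod 3); (1|3)=+1, (2|3)=-1; sign (−1)^0·+1^0·-1^4 = +1.
(a,b)_5: α=3, u≡2; β=2, v≡3 (mod 5); (2|5)=-1, (3|5)=-1; sign (−1)^0·-1^2·-1^3 = -1.
(a,b)_2: α=-10, β=-2; u≡1, v≡5 (mod 8); ε(u)ε(v)=0·0, αω(v)=-10·1, βω(u)=-2·0; sum ≡ 0  ⇒  +1.
(a,b)_7: α=-1, u≡6; β=1, v≡1 (mod 7); (6|7)=-1, (1|7)=+1; sign (−1)^1·-1^1·+1^-1 = +1.
(a,b)_11: α=1, u≡7; β=3, v≡8 (mod 11); (7|11)=-1, (8|11)=-1; sign (−1)^1·-1^3·-1^1 = -1.
(a,b)_∞: sgn(385)=+, sgn(77)=+, so +1.
|Ram(385, 77)| = 2, even; anisotropic at {5, 11}.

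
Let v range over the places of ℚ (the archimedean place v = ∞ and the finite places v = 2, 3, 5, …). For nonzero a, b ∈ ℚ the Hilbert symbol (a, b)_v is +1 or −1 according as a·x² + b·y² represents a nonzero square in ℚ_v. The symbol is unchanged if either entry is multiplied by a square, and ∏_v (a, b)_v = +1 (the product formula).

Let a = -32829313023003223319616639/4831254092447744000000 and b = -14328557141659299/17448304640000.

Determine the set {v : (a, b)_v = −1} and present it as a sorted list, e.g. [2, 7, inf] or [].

(a, b) ≡ (-646646, -494) mod (ℚ^×)²; places V = {2, 3, 5, 7, 11, 13, 17, 19, 37, ∞}.
(a,b)_19: α=1, u≡18; β=1, v≡18 (mod 19); (18|19)=-1, (18|19)=-1; sign (−1)^1·-1^1·-1^1 = -1.
(a,b)_17: α=3, u≡9; β=2, v≡1 (mod 17); (9|17)=+1, (1|17)=+1; sign (−1)^0·+1^2·+1^3 = +1.
(a,b)_3: α=14, u≡1; β=8, v≡1 (mod 3); (1|3)=+1, (1|3)=+1; sign (−1)^0·+1^8·+1^14 = +1.
(a,b)_11: α=3, u≡1; β=2, v≡5 (mod 11); (1|11)=+1, (5|11)=+1; sign (−1)^0·+1^2·+1^3 = +1.
(a,b)_5: α=-6, u≡1; β=-4, v≡4 (mod 5); (1|5)=+1, (4|5)=+1; sign (−1)^0·+1^-4·+1^-6 = +1.
(a,b)_37: α=2, u≡21; β=2, v≡32 (mod 37); (21|37)=+1, (32|37)=-1; sign (−1)^0·+1^2·-1^2 = +1.
(a,b)_7: α=9, u≡4; β=4, v≡5 (mod 7); (4|7)=+1, (5|7)=-1; sign (−1)^0·+1^4·-1^9 = -1.
(a,b)_13: α=-3, u≡10; β=-1, v≡3 (mod 13); (10|13)=+1, (3|13)=+1; sign (−1)^0·+1^-1·+1^-3 = +1.
(a,b)_2: α=-47, β=-31; u≡5, v≡1 (mod 8); ε(u)ε(v)=0·0, αω(v)=-47·0, βω(u)=-31·1; sum ≡ 1  ⇒  -1.
(a,b)_∞: sgn(-646646)=−, sgn(-494)=−, so -1.
(-646646, -494 / ℚ) ramifies at {2, 7, 19, ∞}: a division algebra.

[2, 7, 19, inf]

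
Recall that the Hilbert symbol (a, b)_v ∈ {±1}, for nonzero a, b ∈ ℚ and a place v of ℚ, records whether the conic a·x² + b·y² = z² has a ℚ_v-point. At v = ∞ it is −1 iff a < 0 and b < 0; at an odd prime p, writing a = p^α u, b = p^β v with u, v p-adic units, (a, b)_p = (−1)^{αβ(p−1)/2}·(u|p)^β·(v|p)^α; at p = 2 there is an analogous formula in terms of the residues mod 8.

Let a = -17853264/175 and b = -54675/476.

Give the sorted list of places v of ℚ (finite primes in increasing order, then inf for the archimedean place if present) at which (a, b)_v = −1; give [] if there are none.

[3, 7, 11, 13, 17, inf]

Mod squares: a ≡ -3003, b ≡ -357. Check v ∈ {∞, 2, 3, 5, 7, 11, 13, 17}.
v=∞: -3003 < 0 and -357 < 0  ⇒  (a,b)_∞ = -1.
v=13: a=13^1·(≡3), b=13^0·(≡2) mod 13; (3|13)=+1, (2|13)=-1; (−1)^{1·0·6}·(+1)^0·(-1)^1 = -1.
v=3: a=3^3·(≡1), b=3^7·(≡1) mod 3; (1|3)=+1, (1|3)=+1; (−1)^{3·7·1}·(+1)^7·(+1)^3 = -1.
v=7: a=7^-1·(≡3), b=7^-1·(≡6) mod 7; (3|7)=-1, (6|7)=-1; (−1)^{-1·-1·3}·(-1)^-1·(-1)^-1 = -1.
v=5: a=5^-2·(≡3), b=5^2·(≡3) mod 5; (3|5)=-1, (3|5)=-1; (−1)^{-2·2·2}·(-1)^2·(-1)^-2 = +1.
v=11: a=11^1·(≡7), b=11^0·(≡2) mod 11; (7|11)=-1, (2|11)=-1; (−1)^{1·0·5}·(-1)^0·(-1)^1 = -1.
v=17: a=17^2·(≡14), b=17^-1·(≡9) mod 17; (14|17)=-1, (9|17)=+1; (−1)^{2·-1·8}·(-1)^-1·(+1)^2 = -1.
v=2: v_2(a)=4, v_2(b)=-2; units ≡ 5, 3 (mod 8); ε·ε+αω+βω = 0·1+4·1+-2·1 ≡ 0  ⇒  (a,b)_2 = +1.
|Ram(-3003, -357)| = 6, even; anisotropic at {3, 7, 11, 13, 17, ∞}.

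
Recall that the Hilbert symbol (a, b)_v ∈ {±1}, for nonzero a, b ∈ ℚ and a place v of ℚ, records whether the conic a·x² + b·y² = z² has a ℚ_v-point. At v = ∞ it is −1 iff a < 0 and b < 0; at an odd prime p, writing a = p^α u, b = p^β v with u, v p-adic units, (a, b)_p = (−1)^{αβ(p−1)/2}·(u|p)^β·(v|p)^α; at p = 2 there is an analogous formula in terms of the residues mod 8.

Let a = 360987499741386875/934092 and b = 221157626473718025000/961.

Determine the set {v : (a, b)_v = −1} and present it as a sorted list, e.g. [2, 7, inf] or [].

Mod squares: a ≡ 2553, b ≡ 132090. Check v ∈ {∞, 2, 3, 5, 7, 13, 17, 23, 31, 37, 43}.
v=13: a=13^0·(≡2), b=13^2·(≡1) mod 13; (2|13)=-1, (1|13)=+1; (−1)^{0·2·6}·(-1)^2·(+1)^0 = +1.
v=43: a=43^2·(≡31), b=43^0·(≡33) mod 43; (31|43)=+1, (33|43)=-1; (−1)^{2·0·21}·(+1)^0·(-1)^2 = +1.
v=17: a=17^2·(≡6), b=17^3·(≡16) mod 17; (6|17)=-1, (16|17)=+1; (−1)^{2·3·8}·(-1)^3·(+1)^2 = -1.
v=2: v_2(a)=-2, v_2(b)=3; units ≡ 1, 5 (mod 8); ε·ε+αω+βω = 0·0+-2·1+3·0 ≡ 0  ⇒  (a,b)_2 = +1.
v=3: a=3^-5·(≡2), b=3^1·(≡2) mod 3; (2|3)=-1, (2|3)=-1; (−1)^{-5·1·1}·(-1)^1·(-1)^-5 = -1.
v=∞: 2553 > 0 and 132090 > 0  ⇒  (a,b)_∞ = +1.
v=5: a=5^4·(≡2), b=5^5·(≡3) mod 5; (2|5)=-1, (3|5)=-1; (−1)^{4·5·2}·(-1)^5·(-1)^4 = -1.
v=31: a=31^-2·(≡23), b=31^-2·(≡24) mod 31; (23|31)=-1, (24|31)=-1; (−1)^{-2·-2·15}·(-1)^-2·(-1)^-2 = +1.
v=23: a=23^3·(≡17), b=23^4·(≡9) mod 23; (17|23)=-1, (9|23)=+1; (−1)^{3·4·11}·(-1)^4·(+1)^3 = +1.
v=7: a=7^4·(≡3), b=7^3·(≡3) mod 7; (3|7)=-1, (3|7)=-1; (−1)^{4·3·3}·(-1)^3·(-1)^4 = -1.
v=37: a=37^1·(≡8), b=37^1·(≡2) mod 37; (8|37)=-1, (2|37)=-1; (−1)^{1·1·18}·(-1)^1·(-1)^1 = +1.
|Ram(2553, 132090)| = 4, even; anisotropic at {3, 5, 7, 17}.

[3, 5, 7, 17]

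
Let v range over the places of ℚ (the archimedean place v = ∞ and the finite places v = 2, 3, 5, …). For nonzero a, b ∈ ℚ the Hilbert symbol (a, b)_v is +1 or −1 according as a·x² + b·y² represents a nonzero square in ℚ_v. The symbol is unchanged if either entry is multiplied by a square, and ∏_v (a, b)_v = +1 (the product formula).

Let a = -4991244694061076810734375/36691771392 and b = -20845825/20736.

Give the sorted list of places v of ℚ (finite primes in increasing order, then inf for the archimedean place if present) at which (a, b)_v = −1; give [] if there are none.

[2, 3, 7, 11, 13, inf]

(a, b) ≡ (-28129101, -17017) mod (ℚ^×)²; places V = {2, 3, 5, 7, 11, 13, 17, 19, 29, ∞}.
(a,b)_13: α=3, u≡7; β=1, v≡12 (mod 13); (7|13)=-1, (12|13)=+1; sign (−1)^0·-1^1·+1^3 = -1.
(a,b)_19: α=1, u≡5; β=0, v≡9 (mod 19); (5|19)=+1, (9|19)=+1; sign (−1)^0·+1^0·+1^1 = +1.
(a,b)_3: α=-7, u≡1; β=-4, v≡2 (mod 3); (1|3)=+1, (2|3)=-1; sign (−1)^0·+1^-4·-1^-7 = -1.
(a,b)_11: α=3, u≡4; β=1, v≡5 (mod 11); (4|11)=+1, (5|11)=+1; sign (−1)^1·+1^1·+1^3 = -1.
(a,b)_∞: sgn(-28129101)=−, sgn(-17017)=−, so -1.
(a,b)_7: α=9, u≡3; β=3, v≡3 (mod 7); (3|7)=-1, (3|7)=-1; sign (−1)^1·-1^3·-1^9 = -1.
(a,b)_5: α=6, u≡4; β=2, v≡2 (mod 5); (4|5)=+1, (2|5)=-1; sign (−1)^0·+1^2·-1^6 = +1.
(a,b)_17: α=3, u≡2; β=1, v≡8 (mod 17); (2|17)=+1, (8|17)=+1; sign (−1)^0·+1^1·+1^3 = +1.
(a,b)_2: α=-24, β=-8; u≡3, v≡7 (mod 8); ε(u)ε(v)=1·1, αω(v)=-24·0, βω(u)=-8·1; sum ≡ 1  ⇒  -1.
(a,b)_29: α=1, u≡16; β=0, v≡13 (mod 29); (16|29)=+1, (13|29)=+1; sign (−1)^0·+1^0·+1^1 = +1.
Ram(-28129101, -17017) = {2, 3, 7, 11, 13, ∞}; no ℚ_2-point on the conic.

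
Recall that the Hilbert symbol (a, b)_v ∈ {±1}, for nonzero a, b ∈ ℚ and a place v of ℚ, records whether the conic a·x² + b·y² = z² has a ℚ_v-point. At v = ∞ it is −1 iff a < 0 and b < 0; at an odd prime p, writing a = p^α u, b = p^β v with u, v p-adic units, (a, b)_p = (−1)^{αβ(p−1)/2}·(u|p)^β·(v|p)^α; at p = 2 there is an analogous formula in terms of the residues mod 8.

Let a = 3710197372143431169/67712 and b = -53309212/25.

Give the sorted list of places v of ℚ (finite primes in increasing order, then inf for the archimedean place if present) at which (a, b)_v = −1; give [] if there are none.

Mod squares: a ≡ 2, b ≡ -110143. Check v ∈ {∞, 2, 3, 5, 7, 11, 13, 17, 19, 23, 31}.
v=7: a=7^2·(≡1), b=7^0·(≡4) mod 7; (1|7)=+1, (4|7)=+1; (−1)^{2·0·3}·(+1)^0·(+1)^2 = +1.
v=5: a=5^0·(≡2), b=5^-2·(≡3) mod 5; (2|5)=-1, (3|5)=-1; (−1)^{0·-2·2}·(-1)^-2·(-1)^0 = +1.
v=31: a=31^2·(≡20), b=31^1·(≡24) mod 31; (20|31)=+1, (24|31)=-1; (−1)^{2·1·15}·(+1)^1·(-1)^2 = +1.
v=13: a=13^2·(≡6), b=13^0·(≡8) mod 13; (6|13)=-1, (8|13)=-1; (−1)^{2·0·6}·(-1)^0·(-1)^2 = +1.
v=∞: 2 > 0 and -110143 < 0  ⇒  (a,b)_∞ = +1.
v=23: a=23^-2·(≡2), b=23^0·(≡2) mod 23; (2|23)=+1, (2|23)=+1; (−1)^{-2·0·11}·(+1)^0·(+1)^-2 = +1.
v=2: v_2(a)=-7, v_2(b)=2; units ≡ 1, 1 (mod 8); ε·ε+αω+βω = 0·0+-7·0+2·0 ≡ 0  ⇒  (a,b)_2 = +1.
v=3: a=3^6·(≡2), b=3^0·(≡2) mod 3; (2|3)=-1, (2|3)=-1; (−1)^{6·0·1}·(-1)^0·(-1)^6 = +1.
v=17: a=17^0·(≡4), b=17^1·(≡15) mod 17; (4|17)=+1, (15|17)=+1; (−1)^{0·1·8}·(+1)^1·(+1)^0 = +1.
v=19: a=19^2·(≡15), b=19^1·(≡16) mod 19; (15|19)=-1, (16|19)=+1; (−1)^{2·1·9}·(-1)^1·(+1)^2 = -1.
v=11: a=11^6·(≡10), b=11^3·(≡7) mod 11; (10|11)=-1, (7|11)=-1; (−1)^{6·3·5}·(-1)^3·(-1)^6 = -1.
Ram(2, -110143) = {11, 19}; no ℚ_11-point on the conic.

[11, 19]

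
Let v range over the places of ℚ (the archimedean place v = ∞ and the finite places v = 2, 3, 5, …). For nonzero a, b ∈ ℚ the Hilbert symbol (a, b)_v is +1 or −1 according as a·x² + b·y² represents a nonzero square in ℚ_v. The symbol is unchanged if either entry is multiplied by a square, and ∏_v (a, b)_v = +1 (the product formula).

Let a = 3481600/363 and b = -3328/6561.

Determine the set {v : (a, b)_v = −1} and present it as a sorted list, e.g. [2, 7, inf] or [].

[3, 13]

Mod squares: a ≡ 102, b ≡ -13. Check v ∈ {∞, 2, 3, 5, 11, 13, 17}.
v=∞: 102 > 0 and -13 < 0  ⇒  (a,b)_∞ = +1.
v=3: a=3^-1·(≡1), b=3^-8·(≡2) mod 3; (1|3)=+1, (2|3)=-1; (−1)^{-1·-8·1}·(+1)^-8·(-1)^-1 = -1.
v=17: a=17^1·(≡3), b=17^0·(≡13) mod 17; (3|17)=-1, (13|17)=+1; (−1)^{1·0·8}·(-1)^0·(+1)^1 = +1.
v=13: a=13^0·(≡8), b=13^1·(≡12) mod 13; (8|13)=-1, (12|13)=+1; (−1)^{0·1·6}·(-1)^1·(+1)^0 = -1.
v=2: v_2(a)=13, v_2(b)=8; units ≡ 3, 3 (mod 8); ε·ε+αω+βω = 1·1+13·1+8·1 ≡ 0  ⇒  (a,b)_2 = +1.
v=11: a=11^-2·(≡4), b=11^0·(≡1) mod 11; (4|11)=+1, (1|11)=+1; (−1)^{-2·0·5}·(+1)^0·(+1)^-2 = +1.
v=5: a=5^2·(≡3), b=5^0·(≡2) mod 5; (3|5)=-1, (2|5)=-1; (−1)^{2·0·2}·(-1)^0·(-1)^2 = +1.
Ram(102, -13) = {3, 13}; no ℚ_3-point on the conic.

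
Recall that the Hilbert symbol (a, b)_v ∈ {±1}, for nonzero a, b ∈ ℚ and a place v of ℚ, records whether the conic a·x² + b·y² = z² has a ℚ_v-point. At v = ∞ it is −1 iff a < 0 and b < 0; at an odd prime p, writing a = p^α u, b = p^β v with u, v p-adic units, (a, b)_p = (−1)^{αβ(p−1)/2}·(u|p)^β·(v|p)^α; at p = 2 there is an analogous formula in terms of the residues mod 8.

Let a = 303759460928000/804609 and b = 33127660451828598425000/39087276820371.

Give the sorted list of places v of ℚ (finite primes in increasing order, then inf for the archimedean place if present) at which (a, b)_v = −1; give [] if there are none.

[2, 19]

Mod squares: a ≡ 170, b ≡ 3230. Check v ∈ {∞, 2, 3, 5, 7, 11, 13, 17, 19, 23, 31, 41}.
v=7: a=7^4·(≡2), b=7^8·(≡6) mod 7; (2|7)=+1, (6|7)=-1; (−1)^{4·8·3}·(+1)^8·(-1)^4 = +1.
v=2: v_2(a)=9, v_2(b)=3; units ≡ 5, 7 (mod 8); ε·ε+αω+βω = 0·1+9·0+3·1 ≡ 1  ⇒  (a,b)_2 = -1.
v=41: a=41^0·(≡12), b=41^-2·(≡37) mod 41; (12|41)=-1, (37|41)=+1; (−1)^{0·-2·20}·(-1)^-2·(+1)^0 = +1.
v=31: a=31^2·(≡27), b=31^4·(≡3) mod 31; (27|31)=-1, (3|31)=-1; (−1)^{2·4·15}·(-1)^4·(-1)^2 = +1.
v=13: a=13^-2·(≡4), b=13^-4·(≡8) mod 13; (4|13)=+1, (8|13)=-1; (−1)^{-2·-4·6}·(+1)^-4·(-1)^-2 = +1.
v=5: a=5^3·(≡1), b=5^5·(≡1) mod 5; (1|5)=+1, (1|5)=+1; (−1)^{3·5·2}·(+1)^5·(+1)^3 = +1.
v=∞: 170 > 0 and 3230 > 0  ⇒  (a,b)_∞ = +1.
v=19: a=19^0·(≡12), b=19^-1·(≡8) mod 19; (12|19)=-1, (8|19)=-1; (−1)^{0·-1·9}·(-1)^-1·(-1)^0 = -1.
v=17: a=17^1·(≡3), b=17^1·(≡5) mod 17; (3|17)=-1, (5|17)=-1; (−1)^{1·1·8}·(-1)^1·(-1)^1 = +1.
v=23: a=23^-2·(≡16), b=23^-2·(≡20) mod 23; (16|23)=+1, (20|23)=-1; (−1)^{-2·-2·11}·(+1)^-2·(-1)^-2 = +1.
v=3: a=3^-2·(≡2), b=3^-4·(≡2) mod 3; (2|3)=-1, (2|3)=-1; (−1)^{-2·-4·1}·(-1)^-4·(-1)^-2 = +1.
v=11: a=11^2·(≡4), b=11^4·(≡7) mod 11; (4|11)=+1, (7|11)=-1; (−1)^{2·4·5}·(+1)^4·(-1)^2 = +1.
|Ram(170, 3230)| = 2, even; anisotropic at {2, 19}.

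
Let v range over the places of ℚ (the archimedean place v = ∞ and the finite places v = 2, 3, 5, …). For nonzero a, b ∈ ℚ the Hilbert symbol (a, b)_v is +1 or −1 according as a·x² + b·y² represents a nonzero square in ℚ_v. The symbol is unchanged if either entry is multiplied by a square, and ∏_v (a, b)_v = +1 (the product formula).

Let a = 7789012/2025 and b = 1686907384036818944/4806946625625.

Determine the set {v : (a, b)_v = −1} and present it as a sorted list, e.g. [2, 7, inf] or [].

(a, b) ≡ (133, 494) mod (ℚ^×)²; places V = {2, 3, 5, 7, 11, 13, 19, 23, 31, 41, ∞}.
(a,b)_19: α=1, u≡9; β=1, v≡6 (mod 19); (9|19)=+1, (6|19)=+1; sign (−1)^1·+1^1·+1^1 = -1.
(a,b)_3: α=-4, u≡1; β=-2, v≡2 (mod 3); (1|3)=+1, (2|3)=-1; sign (−1)^0·+1^-2·-1^-4 = +1.
(a,b)_11: α=4, u≡4; β=6, v≡2 (mod 11); (4|11)=+1, (2|11)=-1; sign (−1)^0·+1^6·-1^4 = +1.
(a,b)_41: α=0, u≡10; β=-2, v≡23 (mod 41); (10|41)=+1, (23|41)=+1; sign (−1)^0·+1^-2·+1^0 = +1.
(a,b)_23: α=0, u≡16; β=-2, v≡5 (mod 23); (16|23)=+1, (5|23)=-1; sign (−1)^0·+1^-2·-1^0 = +1.
(a,b)_31: α=0, u≡20; β=-2, v≡17 (mod 31); (20|31)=+1, (17|31)=-1; sign (−1)^0·+1^-2·-1^0 = +1.
(a,b)_2: α=2, β=15; u≡5, v≡7 (mod 8); ε(u)ε(v)=0·1, αω(v)=2·0, βω(u)=15·1; sum ≡ 1  ⇒  -1.
(a,b)_13: α=0, u≡1; β=1, v≡9 (mod 13); (1|13)=+1, (9|13)=+1; sign (−1)^0·+1^1·+1^0 = +1.
(a,b)_7: α=1, u≡5; β=6, v≡4 (mod 7); (5|7)=-1, (4|7)=+1; sign (−1)^0·-1^6·+1^1 = +1.
(a,b)_5: α=-2, u≡2; β=-4, v≡4 (mod 5); (2|5)=-1, (4|5)=+1; sign (−1)^0·-1^-4·+1^-2 = +1.
(a,b)_∞: sgn(133)=+, sgn(494)=+, so +1.
Ram(133, 494) = {2, 19}; no ℚ_2-point on the conic.

[2, 19]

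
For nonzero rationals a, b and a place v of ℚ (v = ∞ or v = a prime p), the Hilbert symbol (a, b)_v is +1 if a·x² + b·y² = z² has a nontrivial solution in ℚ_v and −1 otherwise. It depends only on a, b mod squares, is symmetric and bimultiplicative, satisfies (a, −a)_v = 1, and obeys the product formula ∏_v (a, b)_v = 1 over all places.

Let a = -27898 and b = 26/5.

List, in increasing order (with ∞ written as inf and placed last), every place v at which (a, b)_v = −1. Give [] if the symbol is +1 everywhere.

[2, 5, 29, 37]

Mod squares: a ≡ -27898, b ≡ 130. Check v ∈ {∞, 2, 5, 13, 29, 37}.
v=13: a=13^1·(≡12), b=13^1·(≡3) mod 13; (12|13)=+1, (3|13)=+1; (−1)^{1·1·6}·(+1)^1·(+1)^1 = +1.
v=37: a=37^1·(≡23), b=37^0·(≡20) mod 37; (23|37)=-1, (20|37)=-1; (−1)^{1·0·18}·(-1)^0·(-1)^1 = -1.
v=5: a=5^0·(≡2), b=5^-1·(≡1) mod 5; (2|5)=-1, (1|5)=+1; (−1)^{0·-1·2}·(-1)^-1·(+1)^0 = -1.
v=29: a=29^1·(≡24), b=29^0·(≡11) mod 29; (24|29)=+1, (11|29)=-1; (−1)^{1·0·14}·(+1)^0·(-1)^1 = -1.
v=∞: -27898 < 0 and 130 > 0  ⇒  (a,b)_∞ = +1.
v=2: v_2(a)=1, v_2(b)=1; units ≡ 3, 1 (mod 8); ε·ε+αω+βω = 1·0+1·0+1·1 ≡ 1  ⇒  (a,b)_2 = -1.
Ram(-27898, 130) = {2, 5, 29, 37}; no ℚ_2-point on the conic.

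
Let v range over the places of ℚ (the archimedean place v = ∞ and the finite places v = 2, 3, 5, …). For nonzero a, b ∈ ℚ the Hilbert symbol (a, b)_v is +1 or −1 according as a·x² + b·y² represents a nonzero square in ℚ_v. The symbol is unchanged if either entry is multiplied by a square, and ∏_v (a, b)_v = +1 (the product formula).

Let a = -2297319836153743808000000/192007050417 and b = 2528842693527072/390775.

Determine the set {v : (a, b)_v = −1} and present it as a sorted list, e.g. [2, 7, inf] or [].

[17, 23, 37, 43]

Mod squares: a ≡ -24679, b ≡ 396887678. Check v ∈ {∞, 2, 3, 5, 7, 11, 13, 17, 23, 29, 37, 43}.
v=13: a=13^-2·(≡11), b=13^2·(≡8) mod 13; (11|13)=-1, (8|13)=-1; (−1)^{-2·2·6}·(-1)^2·(-1)^-2 = +1.
v=3: a=3^-2·(≡2), b=3^2·(≡2) mod 3; (2|3)=-1, (2|3)=-1; (−1)^{-2·2·1}·(-1)^2·(-1)^-2 = +1.
v=37: a=37^-1·(≡11), b=37^1·(≡22) mod 37; (11|37)=+1, (22|37)=-1; (−1)^{-1·1·18}·(+1)^1·(-1)^-1 = -1.
v=17: a=17^8·(≡5), b=17^5·(≡2) mod 17; (5|17)=-1, (2|17)=+1; (−1)^{8·5·8}·(-1)^5·(+1)^8 = -1.
v=11: a=11^2·(≡5), b=11^-1·(≡9) mod 11; (5|11)=+1, (9|11)=+1; (−1)^{2·-1·5}·(+1)^-1·(+1)^2 = +1.
v=29: a=29^-1·(≡17), b=29^-1·(≡27) mod 29; (17|29)=-1, (27|29)=-1; (−1)^{-1·-1·14}·(-1)^-1·(-1)^-1 = +1.
v=23: a=23^1·(≡1), b=23^1·(≡12) mod 23; (1|23)=+1, (12|23)=+1; (−1)^{1·1·11}·(+1)^1·(+1)^1 = -1.
v=∞: -24679 < 0 and 396887678 > 0  ⇒  (a,b)_∞ = +1.
v=5: a=5^6·(≡4), b=5^-2·(≡2) mod 5; (4|5)=+1, (2|5)=-1; (−1)^{6·-2·2}·(+1)^-2·(-1)^6 = +1.
v=7: a=7^-6·(≡5), b=7^-2·(≡3) mod 7; (5|7)=-1, (3|7)=-1; (−1)^{-6·-2·3}·(-1)^-2·(-1)^-6 = +1.
v=2: v_2(a)=12, v_2(b)=5; units ≡ 1, 7 (mod 8); ε·ε+αω+βω = 0·1+12·0+5·0 ≡ 0  ⇒  (a,b)_2 = +1.
v=43: a=43^2·(≡28), b=43^1·(≡12) mod 43; (28|43)=-1, (12|43)=-1; (−1)^{2·1·21}·(-1)^1·(-1)^2 = -1.
|Ram(-24679, 396887678)| = 4, even; anisotropic at {17, 23, 37, 43}.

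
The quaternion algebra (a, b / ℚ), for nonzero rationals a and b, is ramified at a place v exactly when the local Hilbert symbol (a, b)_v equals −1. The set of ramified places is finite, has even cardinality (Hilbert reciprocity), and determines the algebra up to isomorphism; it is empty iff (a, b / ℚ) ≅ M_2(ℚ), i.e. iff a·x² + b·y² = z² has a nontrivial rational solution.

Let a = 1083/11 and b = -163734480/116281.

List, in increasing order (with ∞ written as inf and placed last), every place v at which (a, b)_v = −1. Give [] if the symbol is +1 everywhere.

(a, b) ≡ (33, -23205) mod (ℚ^×)²; places V = {2, 3, 5, 7, 11, 13, 17, 19, 31, ∞}.
(a,b)_13: α=0, u≡11; β=1, v≡10 (mod 13); (11|13)=-1, (10|13)=+1; sign (−1)^0·-1^1·+1^0 = -1.
(a,b)_3: α=1, u≡2; β=3, v≡2 (mod 3); (2|3)=-1, (2|3)=-1; sign (−1)^1·-1^3·-1^1 = -1.
(a,b)_17: α=0, u≡15; β=1, v≡12 (mod 17); (15|17)=+1, (12|17)=-1; sign (−1)^0·+1^1·-1^0 = +1.
(a,b)_∞: sgn(33)=+, sgn(-23205)=−, so +1.
(a,b)_2: α=0, β=4; u≡1, v≡3 (mod 8); ε(u)ε(v)=0·1, αω(v)=0·1, βω(u)=4·0; sum ≡ 0  ⇒  +1.
(a,b)_5: α=0, u≡3; β=1, v≡4 (mod 5); (3|5)=-1, (4|5)=+1; sign (−1)^0·-1^1·+1^0 = -1.
(a,b)_31: α=0, u≡28; β=-2, v≡25 (mod 31); (28|31)=+1, (25|31)=+1; sign (−1)^0·+1^-2·+1^0 = +1.
(a,b)_19: α=2, u≡2; β=0, v≡15 (mod 19); (2|19)=-1, (15|19)=-1; sign (−1)^0·-1^0·-1^2 = +1.
(a,b)_7: α=0, u≡3; β=3, v≡3 (mod 7); (3|7)=-1, (3|7)=-1; sign (−1)^0·-1^3·-1^0 = -1.
(a,b)_11: α=-1, u≡5; β=-2, v≡9 (mod 11); (5|11)=+1, (9|11)=+1; sign (−1)^0·+1^-2·+1^-1 = +1.
|Ram(33, -23205)| = 4, even; anisotropic at {3, 5, 7, 13}.

[3, 5, 7, 13]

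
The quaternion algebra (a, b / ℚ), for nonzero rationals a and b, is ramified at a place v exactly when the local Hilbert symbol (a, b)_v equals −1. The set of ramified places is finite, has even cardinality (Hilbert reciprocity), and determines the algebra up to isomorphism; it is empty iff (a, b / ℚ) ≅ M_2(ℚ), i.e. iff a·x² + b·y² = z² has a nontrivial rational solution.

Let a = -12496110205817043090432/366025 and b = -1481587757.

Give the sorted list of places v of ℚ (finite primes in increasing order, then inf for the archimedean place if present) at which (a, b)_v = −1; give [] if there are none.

(a, b) ≡ (-23, -2800733) mod (ℚ^×)²; places V = {2, 3, 5, 7, 11, 13, 17, 19, 23, 29, ∞}.
(a,b)_13: α=0, u≡10; β=1, v≡7 (mod 13); (10|13)=+1, (7|13)=-1; sign (−1)^0·+1^1·-1^0 = +1.
(a,b)_29: α=2, u≡28; β=1, v≡9 (mod 29); (28|29)=+1, (9|29)=+1; sign (−1)^0·+1^1·+1^2 = +1.
(a,b)_3: α=2, u≡1; β=0, v≡1 (mod 3); (1|3)=+1, (1|3)=+1; sign (−1)^0·+1^0·+1^2 = +1.
(a,b)_7: α=4, u≡6; β=0, v≡1 (mod 7); (6|7)=-1, (1|7)=+1; sign (−1)^0·-1^0·+1^4 = +1.
(a,b)_∞: sgn(-23)=−, sgn(-2800733)=−, so -1.
(a,b)_11: α=-4, u≡6; β=0, v≡10 (mod 11); (6|11)=-1, (10|11)=-1; sign (−1)^0·-1^0·-1^-4 = +1.
(a,b)_19: α=2, u≡10; β=1, v≡15 (mod 19); (10|19)=-1, (15|19)=-1; sign (−1)^0·-1^1·-1^2 = -1.
(a,b)_2: α=10, β=0; u≡1, v≡3 (mod 8); ε(u)ε(v)=0·1, αω(v)=10·1, βω(u)=0·0; sum ≡ 0  ⇒  +1.
(a,b)_5: α=-2, u≡3; β=0, v≡3 (mod 5); (3|5)=-1, (3|5)=-1; sign (−1)^0·-1^0·-1^-2 = +1.
(a,b)_17: α=2, u≡12; β=1, v≡13 (mod 17); (12|17)=-1, (13|17)=+1; sign (−1)^0·-1^1·+1^2 = -1.
(a,b)_23: α=5, u≡20; β=3, v≡14 (mod 23); (20|23)=-1, (14|23)=-1; sign (−1)^1·-1^3·-1^5 = -1.
Ram(-23, -2800733) = {17, 19, 23, ∞}; no ℚ_17-point on the conic.

[17, 19, 23, inf]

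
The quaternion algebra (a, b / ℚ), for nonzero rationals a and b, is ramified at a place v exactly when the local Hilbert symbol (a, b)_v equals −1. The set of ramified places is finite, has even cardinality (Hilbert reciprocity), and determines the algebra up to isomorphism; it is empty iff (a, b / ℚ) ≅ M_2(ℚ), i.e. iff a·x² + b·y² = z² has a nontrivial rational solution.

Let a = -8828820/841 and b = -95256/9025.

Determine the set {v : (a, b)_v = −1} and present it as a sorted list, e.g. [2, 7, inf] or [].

(a, b) ≡ (-5005, -6) mod (ℚ^×)²; places V = {2, 3, 5, 7, 11, 13, 19, 29, ∞}.
(a,b)_5: α=1, u≡1; β=-2, v≡4 (mod 5); (1|5)=+1, (4|5)=+1; sign (−1)^0·+1^-2·+1^1 = +1.
(a,b)_19: α=0, u≡1; β=-2, v≡8 (mod 19); (1|19)=+1, (8|19)=-1; sign (−1)^0·+1^-2·-1^0 = +1.
(a,b)_13: α=1, u≡5; β=0, v≡7 (mod 13); (5|13)=-1, (7|13)=-1; sign (−1)^0·-1^0·-1^1 = -1.
(a,b)_7: α=3, u≡6; β=2, v≡1 (mod 7); (6|7)=-1, (1|7)=+1; sign (−1)^0·-1^2·+1^3 = +1.
(a,b)_11: α=1, u≡10; β=0, v≡3 (mod 11); (10|11)=-1, (3|11)=+1; sign (−1)^0·-1^0·+1^1 = +1.
(a,b)_2: α=2, β=3; u≡3, v≡5 (mod 8); ε(u)ε(v)=1·0, αω(v)=2·1, βω(u)=3·1; sum ≡ 1  ⇒  -1.
(a,b)_3: α=2, u≡2; β=5, v≡1 (mod 3); (2|3)=-1, (1|3)=+1; sign (−1)^0·-1^5·+1^2 = -1.
(a,b)_29: α=-2, u≡27; β=0, v≡16 (mod 29); (27|29)=-1, (16|29)=+1; sign (−1)^0·-1^0·+1^-2 = +1.
(a,b)_∞: sgn(-5005)=−, sgn(-6)=−, so -1.
Ram(-5005, -6) = {2, 3, 13, ∞}; no ℚ_2-point on the conic.

[2, 3, 13, inf]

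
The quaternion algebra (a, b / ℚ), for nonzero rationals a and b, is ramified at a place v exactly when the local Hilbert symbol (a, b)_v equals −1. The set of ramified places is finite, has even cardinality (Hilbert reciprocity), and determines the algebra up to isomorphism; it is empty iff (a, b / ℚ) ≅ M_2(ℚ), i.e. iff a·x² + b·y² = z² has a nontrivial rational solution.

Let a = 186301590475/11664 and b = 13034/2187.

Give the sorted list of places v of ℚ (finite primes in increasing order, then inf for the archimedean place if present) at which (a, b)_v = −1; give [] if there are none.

(a, b) ≡ (899899, 798) mod (ℚ^×)²; places V = {2, 3, 5, 7, 11, 13, 19, 29, 31, ∞}.
(a,b)_∞: sgn(899899)=+, sgn(798)=+, so +1.
(a,b)_3: α=-6, u≡1; β=-7, v≡2 (mod 3); (1|3)=+1, (2|3)=-1; sign (−1)^0·+1^-7·-1^-6 = +1.
(a,b)_7: α=3, u≡4; β=3, v≡1 (mod 7); (4|7)=+1, (1|7)=+1; sign (−1)^1·+1^3·+1^3 = -1.
(a,b)_2: α=-4, β=1; u≡3, v≡7 (mod 8); ε(u)ε(v)=1·1, αω(v)=-4·0, βω(u)=1·1; sum ≡ 0  ⇒  +1.
(a,b)_13: α=3, u≡11; β=0, v≡7 (mod 13); (11|13)=-1, (7|13)=-1; sign (−1)^0·-1^0·-1^3 = -1.
(a,b)_5: α=2, u≡1; β=0, v≡2 (mod 5); (1|5)=+1, (2|5)=-1; sign (−1)^0·+1^0·-1^2 = +1.
(a,b)_29: α=1, u≡28; β=0, v≡18 (mod 29); (28|29)=+1, (18|29)=-1; sign (−1)^0·+1^0·-1^1 = -1.
(a,b)_19: α=0, u≡18; β=1, v≡1 (mod 19); (18|19)=-1, (1|19)=+1; sign (−1)^0·-1^1·+1^0 = -1.
(a,b)_31: α=1, u≡23; β=0, v≡30 (mod 31); (23|31)=-1, (30|31)=-1; sign (−1)^0·-1^0·-1^1 = -1.
(a,b)_11: α=1, u≡8; β=0, v≡6 (mod 11); (8|11)=-1, (6|11)=-1; sign (−1)^0·-1^0·-1^1 = -1.
Ram(899899, 798) = {7, 11, 13, 19, 29, 31}; no ℚ_7-point on the conic.

[7, 11, 13, 19, 29, 31]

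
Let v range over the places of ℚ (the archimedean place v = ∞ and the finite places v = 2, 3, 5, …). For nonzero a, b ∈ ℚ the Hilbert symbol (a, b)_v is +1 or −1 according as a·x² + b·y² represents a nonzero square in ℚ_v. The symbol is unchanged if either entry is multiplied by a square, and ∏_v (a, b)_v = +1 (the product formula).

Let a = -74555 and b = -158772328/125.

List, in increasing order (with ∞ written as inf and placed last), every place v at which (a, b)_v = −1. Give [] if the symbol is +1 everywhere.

[2, 5, 37, inf]

(a, b) ≡ (-74555, -1640210) mod (ℚ^×)²; places V = {2, 5, 11, 13, 31, 37, ∞}.
(a,b)_2: α=0, β=3; u≡5, v≡7 (mod 8); ε(u)ε(v)=0·1, αω(v)=0·0, βω(u)=3·1; sum ≡ 1  ⇒  -1.
(a,b)_13: α=1, u≡11; β=1, v≡11 (mod 13); (11|13)=-1, (11|13)=-1; sign (−1)^0·-1^1·-1^1 = +1.
(a,b)_∞: sgn(-74555)=−, sgn(-1640210)=−, so -1.
(a,b)_11: α=0, u≡3; β=3, v≡10 (mod 11); (3|11)=+1, (10|11)=-1; sign (−1)^0·+1^3·-1^0 = +1.
(a,b)_5: α=1, u≡4; β=-3, v≡2 (mod 5); (4|5)=+1, (2|5)=-1; sign (−1)^0·+1^-3·-1^1 = -1.
(a,b)_37: α=1, u≡20; β=1, v≡3 (mod 37); (20|37)=-1, (3|37)=+1; sign (−1)^0·-1^1·+1^1 = -1.
(a,b)_31: α=1, u≡13; β=1, v≡8 (mod 31); (13|31)=-1, (8|31)=+1; sign (−1)^1·-1^1·+1^1 = +1.
Ram(-74555, -1640210) = {2, 5, 37, ∞}; no ℚ_2-point on the conic.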